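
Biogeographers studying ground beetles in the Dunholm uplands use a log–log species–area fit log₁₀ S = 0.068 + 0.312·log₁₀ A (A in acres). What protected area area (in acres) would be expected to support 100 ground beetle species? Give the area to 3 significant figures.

100 = 1.169 × A^0.312  ⇒  A^0.312 = 100/1.169 = 85.51
ln A = ln(85.51) / 0.312 = 4.4486 / 0.312 = 14.2583
A = e^14.2583 ≈ 1557068 acres

1560000 acres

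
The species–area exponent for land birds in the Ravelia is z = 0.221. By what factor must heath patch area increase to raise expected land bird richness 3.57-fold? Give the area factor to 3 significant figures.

(A₂/A₁)^0.221 = 3.57, so A₂/A₁ = 3.57^(1/0.221) = 3.57^4.525
ln(A₂/A₁) = ln 3.57 / 0.221 = 1.2726 / 0.221 = 5.7582
A₂/A₁ = e^5.7582 ≈ 316.8

317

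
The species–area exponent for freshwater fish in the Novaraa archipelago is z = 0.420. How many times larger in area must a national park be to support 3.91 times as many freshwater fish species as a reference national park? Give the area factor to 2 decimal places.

(A₂/A₁)^0.42 = 3.91, so A₂/A₁ = 3.91^(1/0.42) = 3.91^2.381
ln(A₂/A₁) = ln 3.91 / 0.42 = 1.3635 / 0.42 = 3.2465
A₂/A₁ = e^3.2465 ≈ 25.7

25.70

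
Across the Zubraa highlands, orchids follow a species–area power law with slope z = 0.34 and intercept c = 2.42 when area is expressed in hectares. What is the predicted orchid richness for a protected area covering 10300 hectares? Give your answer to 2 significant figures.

S = 2.42 × 10300^0.34
ln S = ln 2.42 + 0.34 × ln 10300 = 0.8838 + 0.34 × 9.2399 = 4.0253
S = e^4.0253 ≈ 56

56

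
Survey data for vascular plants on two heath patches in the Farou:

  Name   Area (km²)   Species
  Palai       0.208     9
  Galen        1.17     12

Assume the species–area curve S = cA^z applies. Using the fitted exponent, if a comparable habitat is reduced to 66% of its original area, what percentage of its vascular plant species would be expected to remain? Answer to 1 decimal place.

z = ln(12/9) / ln(1.17/0.208) = 0.2877 / 1.7272 = 0.1666
S_new/S_old = (A_new/A_old)^z = 0.66^0.1666 = exp(0.1666 × -0.4155) = 0.9331

93.3%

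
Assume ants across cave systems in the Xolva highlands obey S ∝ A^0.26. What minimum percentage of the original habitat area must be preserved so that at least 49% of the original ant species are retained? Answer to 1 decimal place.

6.4%

Need (A_new/A_old)^0.26 = 0.49, so A_new/A_old = 0.49^(1/0.26) = 0.49^3.846
ln(A_new/A_old) = ln 0.49 / 0.26 = -0.7133 / 0.26 = -2.7437
A_new/A_old = e^-2.7437 ≈ 0.06433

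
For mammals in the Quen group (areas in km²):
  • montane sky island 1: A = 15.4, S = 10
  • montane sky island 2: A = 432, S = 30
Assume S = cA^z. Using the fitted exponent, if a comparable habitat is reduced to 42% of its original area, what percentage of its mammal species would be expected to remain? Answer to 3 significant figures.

75.1%

z = ln(30/10) / ln(432/15.4) = 1.0986 / 3.3341 = 0.3295
S_new/S_old = (A_new/A_old)^z = 0.42^0.3295 = exp(0.3295 × -0.8675) = 0.7514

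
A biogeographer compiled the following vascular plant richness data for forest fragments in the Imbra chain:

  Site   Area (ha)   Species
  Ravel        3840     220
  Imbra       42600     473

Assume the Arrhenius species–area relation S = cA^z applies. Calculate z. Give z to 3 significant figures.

0.318

Taking logs: ln S = ln c + z ln A, so z = (ln S₂ − ln S₁)/(ln A₂ − ln A₁).
z = ln(473/220) / ln(42600/3840) = ln(2.15) / ln(11.09) = 0.7655 / 2.4064 = 0.3181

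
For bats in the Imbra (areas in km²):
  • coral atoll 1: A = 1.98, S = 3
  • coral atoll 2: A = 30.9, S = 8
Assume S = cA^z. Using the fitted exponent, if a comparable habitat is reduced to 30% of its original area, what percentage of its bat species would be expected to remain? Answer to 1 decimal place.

z = ln(8/3) / ln(30.9/1.98) = 0.9808 / 2.7477 = 0.3570
S_new/S_old = (A_new/A_old)^z = 0.3^0.3570 = exp(0.3570 × -1.2040) = 0.6507

65.1%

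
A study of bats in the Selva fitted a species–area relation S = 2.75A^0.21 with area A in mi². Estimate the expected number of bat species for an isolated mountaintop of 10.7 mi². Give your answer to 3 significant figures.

4.52

S = 2.75 × 10.7^0.21 = 2.75 × 1.645 ≈ 4.524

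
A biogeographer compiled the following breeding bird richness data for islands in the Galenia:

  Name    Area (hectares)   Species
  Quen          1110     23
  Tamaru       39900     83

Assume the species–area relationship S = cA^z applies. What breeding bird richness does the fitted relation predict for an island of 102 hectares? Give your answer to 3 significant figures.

z = ln(83/23) / ln(39900/1110) = 1.2833 / 3.5820 = 0.3583
c = 23 / 1110^0.3583 = 23 / 12.33 = 1.865
S₃ = 1.865 × 102^0.3583 = 1.865 × 5.244 ≈ 9.779

9.78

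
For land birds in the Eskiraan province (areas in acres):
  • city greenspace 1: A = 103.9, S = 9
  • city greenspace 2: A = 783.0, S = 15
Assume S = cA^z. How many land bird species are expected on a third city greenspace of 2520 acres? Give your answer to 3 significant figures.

z = ln(15/9) / ln(783/103.9) = 0.5108 / 2.0197 = 0.2529
c = 9 / 103.9^0.2529 = 9 / 3.236 = 2.781
S₃ = 2.781 × 2520^0.2529 = 2.781 × 7.249 ≈ 20.16

20.2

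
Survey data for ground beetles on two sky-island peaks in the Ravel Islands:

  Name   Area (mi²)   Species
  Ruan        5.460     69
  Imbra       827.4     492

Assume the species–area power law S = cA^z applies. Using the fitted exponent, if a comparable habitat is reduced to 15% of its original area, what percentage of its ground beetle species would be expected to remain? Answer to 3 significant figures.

47.6%

z = ln(492/69) / ln(827.4/5.46) = 1.9644 / 5.0208 = 0.3912
S_new/S_old = (A_new/A_old)^z = 0.15^0.3912 = exp(0.3912 × -1.8971) = 0.476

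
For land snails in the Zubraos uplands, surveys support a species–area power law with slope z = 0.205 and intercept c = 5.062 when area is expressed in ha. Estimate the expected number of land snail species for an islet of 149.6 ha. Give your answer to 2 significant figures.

S = 5.062 × 149.6^0.205
ln S = ln 5.062 + 0.205 × ln 149.6 = 1.6218 + 0.205 × 5.0080 = 2.6484
S = e^2.6484 ≈ 14.13

14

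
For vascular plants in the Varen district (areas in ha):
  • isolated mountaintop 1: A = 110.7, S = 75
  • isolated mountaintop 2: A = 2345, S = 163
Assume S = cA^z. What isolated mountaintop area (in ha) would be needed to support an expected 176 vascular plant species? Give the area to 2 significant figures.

3200 ha

z = ln(163/75) / ln(2345/110.7) = 0.7763 / 3.0532 = 0.2542
c = 75 / 110.7^0.2542 = 75 / 3.309 = 22.66
A = (176/22.66)^(1/0.2542) ⇒ ln A = ln(7.765)/0.2542 = 8.0619
A = e^8.0619 ≈ 3171 ha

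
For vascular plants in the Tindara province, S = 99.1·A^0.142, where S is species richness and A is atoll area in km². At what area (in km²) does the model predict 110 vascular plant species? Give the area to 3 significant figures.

2.09 km²

110 = 99.1 × A^0.142  ⇒  A^0.142 = 110/99.1 = 1.11
ln A = ln(1.11) / 0.142 = 0.1044 / 0.142 = 0.7349
A = e^0.7349 ≈ 2.085 km²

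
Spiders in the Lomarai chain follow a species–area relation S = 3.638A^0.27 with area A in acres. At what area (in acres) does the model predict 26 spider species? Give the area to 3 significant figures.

26 = 3.638 × A^0.27  ⇒  A^0.27 = 26/3.638 = 7.147
ln A = ln(7.147) / 0.27 = 1.9667 / 0.27 = 7.2839
A = e^7.2839 ≈ 1457 acres

1460 acres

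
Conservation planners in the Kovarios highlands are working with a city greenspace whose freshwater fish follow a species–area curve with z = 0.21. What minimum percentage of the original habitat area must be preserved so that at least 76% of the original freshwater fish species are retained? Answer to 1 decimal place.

Need (A_new/A_old)^0.21 = 0.76, so A_new/A_old = 0.76^(1/0.21) = 0.76^4.762
ln(A_new/A_old) = ln 0.76 / 0.21 = -0.2744 / 0.21 = -1.3068
A_new/A_old = e^-1.3068 ≈ 0.2707

27.1%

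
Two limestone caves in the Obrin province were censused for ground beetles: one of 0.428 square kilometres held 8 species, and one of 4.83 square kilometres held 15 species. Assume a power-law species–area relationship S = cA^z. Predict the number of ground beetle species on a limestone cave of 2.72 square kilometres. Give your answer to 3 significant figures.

z = ln(15/8) / ln(4.83/0.428) = 0.6286 / 2.4235 = 0.2594
c = 8 / 0.428^0.2594 = 8 / 0.8024 = 9.97
S₃ = 9.97 × 2.72^0.2594 = 9.97 × 1.296 ≈ 12.92

12.9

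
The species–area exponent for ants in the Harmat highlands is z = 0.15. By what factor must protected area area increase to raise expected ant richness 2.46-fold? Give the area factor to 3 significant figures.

404

(A₂/A₁)^0.15 = 2.46, so A₂/A₁ = 2.46^(1/0.15) = 2.46^6.667
ln(A₂/A₁) = ln 2.46 / 0.15 = 0.9002 / 0.15 = 6.0011
A₂/A₁ = e^6.0011 ≈ 403.9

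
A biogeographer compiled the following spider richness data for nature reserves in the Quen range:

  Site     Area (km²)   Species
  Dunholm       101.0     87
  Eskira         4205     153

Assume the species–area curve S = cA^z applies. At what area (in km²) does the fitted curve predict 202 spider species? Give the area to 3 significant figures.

26300 km²

z = ln(153/87) / ln(4205/101) = 0.5645 / 3.7289 = 0.1514
c = 87 / 101^0.1514 = 87 / 2.011 = 43.26
A = (202/43.26)^(1/0.1514) ⇒ ln A = ln(4.67)/0.1514 = 10.1792
A = e^10.1792 ≈ 26349 km²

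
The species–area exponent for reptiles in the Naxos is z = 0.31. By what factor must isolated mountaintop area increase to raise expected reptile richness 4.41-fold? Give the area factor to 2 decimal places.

119.90

(A₂/A₁)^0.31 = 4.41, so A₂/A₁ = 4.41^(1/0.31) = 4.41^3.226
ln(A₂/A₁) = ln 4.41 / 0.31 = 1.4839 / 0.31 = 4.7867
A₂/A₁ = e^4.7867 ≈ 119.9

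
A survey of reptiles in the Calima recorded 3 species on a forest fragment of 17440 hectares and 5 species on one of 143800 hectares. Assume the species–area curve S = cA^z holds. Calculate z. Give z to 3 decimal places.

0.242

Taking logs: ln S = ln c + z ln A, so z = (ln S₂ − ln S₁)/(ln A₂ − ln A₁).
z = ln(5/3) / ln(143800/17440) = ln(1.667) / ln(8.245) = 0.5108 / 2.1097 = 0.2421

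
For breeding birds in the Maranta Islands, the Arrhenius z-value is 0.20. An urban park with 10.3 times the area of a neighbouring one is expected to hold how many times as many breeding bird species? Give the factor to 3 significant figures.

S₂/S₁ = (A₂/A₁)^z = 10.3^0.2
ln(S₂/S₁) = 0.2 × ln 10.3 = 0.2 × 2.3321 = 0.4664
S₂/S₁ = e^0.4664 ≈ 1.594

1.59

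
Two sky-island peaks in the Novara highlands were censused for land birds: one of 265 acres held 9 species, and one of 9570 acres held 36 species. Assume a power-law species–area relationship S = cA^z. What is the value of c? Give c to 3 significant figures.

z = ln(S₂/S₁) / ln(A₂/A₁) = ln(36/9) / ln(9570/265) = 1.3863 / 3.5867 = 0.3865
c = S₁ / A₁^z = 9 / 265^0.3865 = 9 / 8.642 = 1.041

1.04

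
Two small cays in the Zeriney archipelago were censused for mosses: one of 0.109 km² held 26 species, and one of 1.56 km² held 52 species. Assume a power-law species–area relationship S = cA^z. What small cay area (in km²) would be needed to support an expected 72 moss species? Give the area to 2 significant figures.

z = ln(52/26) / ln(1.56/0.109) = 0.6931 / 2.6611 = 0.2605
c = 26 / 0.109^0.2605 = 26 / 0.5614 = 46.31
A = (72/46.31)^(1/0.2605) ⇒ ln A = ln(1.555)/0.2605 = 1.6940
A = e^1.6940 ≈ 5.441 km²

5.4 km²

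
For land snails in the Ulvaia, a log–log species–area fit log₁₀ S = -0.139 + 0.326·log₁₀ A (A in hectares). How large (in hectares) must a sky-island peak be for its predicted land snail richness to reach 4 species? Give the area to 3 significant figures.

4 = 0.7261 × A^0.326  ⇒  A^0.326 = 4/0.7261 = 5.509
ln A = ln(5.509) / 0.326 = 1.7064 / 0.326 = 5.2342
A = e^5.2342 ≈ 187.6 hectares

188 hectares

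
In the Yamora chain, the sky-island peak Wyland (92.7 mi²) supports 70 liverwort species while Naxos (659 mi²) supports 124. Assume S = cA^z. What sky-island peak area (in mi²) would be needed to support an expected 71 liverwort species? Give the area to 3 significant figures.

97.3 mi²

z = ln(124/70) / ln(659/92.7) = 0.5718 / 1.9614 = 0.2915
c = 70 / 92.7^0.2915 = 70 / 3.745 = 18.69
A = (71/18.69)^(1/0.2915) ⇒ ln A = ln(3.799)/0.2915 = 4.5780
A = e^4.5780 ≈ 97.32 mi²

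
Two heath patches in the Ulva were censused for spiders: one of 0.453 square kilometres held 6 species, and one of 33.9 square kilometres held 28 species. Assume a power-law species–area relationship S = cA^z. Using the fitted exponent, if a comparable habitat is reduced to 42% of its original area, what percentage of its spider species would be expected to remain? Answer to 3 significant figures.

z = ln(28/6) / ln(33.9/0.453) = 1.5404 / 4.3153 = 0.3570
S_new/S_old = (A_new/A_old)^z = 0.42^0.3570 = exp(0.3570 × -0.8675) = 0.7337

73.4%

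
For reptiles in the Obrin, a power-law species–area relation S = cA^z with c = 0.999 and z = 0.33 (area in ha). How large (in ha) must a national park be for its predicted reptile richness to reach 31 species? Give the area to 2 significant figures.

33000 ha

31 = 0.999 × A^0.33  ⇒  A^0.33 = 31/0.999 = 31.03
ln A = ln(31.03) / 0.33 = 3.4350 / 0.33 = 10.4091
A = e^10.4091 ≈ 33158 ha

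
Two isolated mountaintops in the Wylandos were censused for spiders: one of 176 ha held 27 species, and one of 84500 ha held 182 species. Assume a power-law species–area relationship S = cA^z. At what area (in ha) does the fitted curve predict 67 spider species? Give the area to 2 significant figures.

z = ln(182/27) / ln(84500/176) = 1.9082 / 6.1740 = 0.3091
c = 27 / 176^0.3091 = 27 / 4.943 = 5.462
A = (67/5.462)^(1/0.3091) ⇒ ln A = ln(12.27)/0.3091 = 8.1112
A = e^8.1112 ≈ 3331 ha

3300 ha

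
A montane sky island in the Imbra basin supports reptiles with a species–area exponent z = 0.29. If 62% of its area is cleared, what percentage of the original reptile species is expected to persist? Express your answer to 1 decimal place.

S_new/S_old = (A_new/A_old)^z = 0.38^0.29
= exp(0.29 × ln 0.38) = exp(0.29 × -0.9676) = exp(-0.2806) ≈ 0.7553

75.5%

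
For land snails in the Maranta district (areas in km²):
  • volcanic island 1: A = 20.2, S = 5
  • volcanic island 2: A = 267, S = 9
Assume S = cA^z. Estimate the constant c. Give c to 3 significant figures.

2.52

z = ln(S₂/S₁) / ln(A₂/A₁) = ln(9/5) / ln(267/20.2) = 0.5878 / 2.5816 = 0.2277
c = S₁ / A₁^z = 5 / 20.2^0.2277 = 5 / 1.982 = 2.522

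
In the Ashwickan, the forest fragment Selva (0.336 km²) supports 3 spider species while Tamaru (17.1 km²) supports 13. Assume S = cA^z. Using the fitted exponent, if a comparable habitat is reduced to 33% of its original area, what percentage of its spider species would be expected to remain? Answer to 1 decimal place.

z = ln(13/3) / ln(17.1/0.336) = 1.4663 / 3.9297 = 0.3731
S_new/S_old = (A_new/A_old)^z = 0.33^0.3731 = exp(0.3731 × -1.1087) = 0.6612

66.1%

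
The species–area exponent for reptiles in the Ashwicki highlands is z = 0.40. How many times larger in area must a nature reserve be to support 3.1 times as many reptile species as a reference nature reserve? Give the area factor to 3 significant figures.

16.9

(A₂/A₁)^0.4 = 3.1, so A₂/A₁ = 3.1^(1/0.4) = 3.1^2.5
ln(A₂/A₁) = ln 3.1 / 0.4 = 1.1314 / 0.4 = 2.8285
A₂/A₁ = e^2.8285 ≈ 16.92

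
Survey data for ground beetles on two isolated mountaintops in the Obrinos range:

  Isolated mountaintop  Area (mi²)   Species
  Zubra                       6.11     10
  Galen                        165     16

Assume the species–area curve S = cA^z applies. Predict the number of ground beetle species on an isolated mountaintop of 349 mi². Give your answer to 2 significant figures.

18

z = ln(16/10) / ln(165/6.11) = 0.4700 / 3.2960 = 0.1426
c = 10 / 6.11^0.1426 = 10 / 1.294 = 7.725
S₃ = 7.725 × 349^0.1426 = 7.725 × 2.305 ≈ 17.8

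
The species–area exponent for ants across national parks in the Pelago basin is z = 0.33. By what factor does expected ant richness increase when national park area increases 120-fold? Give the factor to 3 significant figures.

4.85

S₂/S₁ = (A₂/A₁)^z = 120^0.33
ln(S₂/S₁) = 0.33 × ln 120 = 0.33 × 4.7875 = 1.5799
S₂/S₁ = e^1.5799 ≈ 4.854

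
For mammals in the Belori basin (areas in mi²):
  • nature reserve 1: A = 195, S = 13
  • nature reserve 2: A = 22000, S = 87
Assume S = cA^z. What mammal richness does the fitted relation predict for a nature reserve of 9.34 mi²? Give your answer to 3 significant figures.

3.83

z = ln(87/13) / ln(22000/195) = 1.9010 / 4.7258 = 0.4023
c = 13 / 195^0.4023 = 13 / 8.34 = 1.559
S₃ = 1.559 × 9.34^0.4023 = 1.559 × 2.457 ≈ 3.829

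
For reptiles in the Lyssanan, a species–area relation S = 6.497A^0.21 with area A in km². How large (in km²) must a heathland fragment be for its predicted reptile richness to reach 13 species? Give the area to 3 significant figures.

27.2 km²

13 = 6.497 × A^0.21  ⇒  A^0.21 = 13/6.497 = 2.001
ln A = ln(2.001) / 0.21 = 0.6936 / 0.21 = 3.3029
A = e^3.3029 ≈ 27.19 km²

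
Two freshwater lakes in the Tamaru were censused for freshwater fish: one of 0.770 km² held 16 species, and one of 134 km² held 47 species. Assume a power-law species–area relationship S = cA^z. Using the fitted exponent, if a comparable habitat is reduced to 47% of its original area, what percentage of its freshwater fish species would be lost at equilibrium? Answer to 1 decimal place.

z = ln(47/16) / ln(134/0.77) = 1.0776 / 5.1592 = 0.2089
S_new/S_old = (A_new/A_old)^z = 0.47^0.2089 = exp(0.2089 × -0.7550) = 0.8541
Fraction lost = 1 − 0.8541 = 0.1459

14.6%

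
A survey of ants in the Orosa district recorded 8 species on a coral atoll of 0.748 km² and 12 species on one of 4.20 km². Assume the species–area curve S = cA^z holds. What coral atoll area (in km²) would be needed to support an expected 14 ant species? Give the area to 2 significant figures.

8.1 km²

z = ln(12/8) / ln(4.2/0.748) = 0.4055 / 1.7254 = 0.2350
c = 8 / 0.748^0.2350 = 8 / 0.934 = 8.565
A = (14/8.565)^(1/0.2350) ⇒ ln A = ln(1.635)/0.2350 = 2.0911
A = e^2.0911 ≈ 8.094 km²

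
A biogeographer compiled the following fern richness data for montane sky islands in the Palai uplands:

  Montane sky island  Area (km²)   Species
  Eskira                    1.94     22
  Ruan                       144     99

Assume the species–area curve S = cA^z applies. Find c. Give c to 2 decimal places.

17.46

z = ln(S₂/S₁) / ln(A₂/A₁) = ln(99/22) / ln(144/1.94) = 1.5041 / 4.3071 = 0.3492
c = S₁ / A₁^z = 22 / 1.94^0.3492 = 22 / 1.26 = 17.46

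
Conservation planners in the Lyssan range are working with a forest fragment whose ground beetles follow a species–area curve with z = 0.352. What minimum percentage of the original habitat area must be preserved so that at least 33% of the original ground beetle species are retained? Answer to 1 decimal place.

4.3%

Need (A_new/A_old)^0.352 = 0.33, so A_new/A_old = 0.33^(1/0.352) = 0.33^2.841
ln(A_new/A_old) = ln 0.33 / 0.352 = -1.1087 / 0.352 = -3.1496
A_new/A_old = e^-3.1496 ≈ 0.04287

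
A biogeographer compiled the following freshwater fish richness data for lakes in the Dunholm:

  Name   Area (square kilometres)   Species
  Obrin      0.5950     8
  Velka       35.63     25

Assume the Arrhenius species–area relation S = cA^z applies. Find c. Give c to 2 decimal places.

z = ln(S₂/S₁) / ln(A₂/A₁) = ln(25/8) / ln(35.63/0.595) = 1.1394 / 4.0924 = 0.2784
c = S₁ / A₁^z = 8 / 0.595^0.2784 = 8 / 0.8654 = 9.244

9.24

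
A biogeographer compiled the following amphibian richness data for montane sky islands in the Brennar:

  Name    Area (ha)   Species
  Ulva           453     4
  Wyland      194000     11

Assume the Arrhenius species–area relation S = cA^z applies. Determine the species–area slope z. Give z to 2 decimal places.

Taking logs: ln S = ln c + z ln A, so z = (ln S₂ − ln S₁)/(ln A₂ − ln A₁).
z = ln(11/4) / ln(194000/453) = ln(2.75) / ln(428.3) = 1.0116 / 6.0597 = 0.1669

0.17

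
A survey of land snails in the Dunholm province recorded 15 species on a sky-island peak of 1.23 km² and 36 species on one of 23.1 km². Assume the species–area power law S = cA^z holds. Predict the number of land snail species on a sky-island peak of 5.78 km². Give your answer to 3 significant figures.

23.8

z = ln(36/15) / ln(23.1/1.23) = 0.8755 / 2.9328 = 0.2985
c = 15 / 1.23^0.2985 = 15 / 1.064 = 14.1
S₃ = 14.1 × 5.78^0.2985 = 14.1 × 1.688 ≈ 23.81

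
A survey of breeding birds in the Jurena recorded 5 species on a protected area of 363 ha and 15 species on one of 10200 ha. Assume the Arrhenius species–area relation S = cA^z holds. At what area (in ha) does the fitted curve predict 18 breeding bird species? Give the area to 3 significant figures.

z = ln(15/5) / ln(10200/363) = 1.0986 / 3.3357 = 0.3293
c = 5 / 363^0.3293 = 5 / 6.968 = 0.7176
A = (18/0.7176)^(1/0.3293) ⇒ ln A = ln(25.08)/0.3293 = 9.7837
A = e^9.7837 ≈ 17743 ha

17700 ha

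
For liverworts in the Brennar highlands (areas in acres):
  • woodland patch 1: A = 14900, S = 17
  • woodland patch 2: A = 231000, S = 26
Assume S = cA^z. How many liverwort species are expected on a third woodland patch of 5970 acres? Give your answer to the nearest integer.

z = ln(26/17) / ln(231000/14900) = 0.4249 / 2.7411 = 0.1550
c = 17 / 14900^0.1550 = 17 / 4.435 = 3.833
S₃ = 3.833 × 5970^0.1550 = 3.833 × 3.849 ≈ 14.75

15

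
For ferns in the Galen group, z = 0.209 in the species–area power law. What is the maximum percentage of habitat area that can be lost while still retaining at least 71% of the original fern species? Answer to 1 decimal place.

80.6%

Need (A_new/A_old)^0.209 = 0.71, so A_new/A_old = 0.71^(1/0.209) = 0.71^4.785
ln(A_new/A_old) = ln 0.71 / 0.209 = -0.3425 / 0.209 = -1.6387
A_new/A_old = e^-1.6387 ≈ 0.1942
Fraction that can be lost = 1 − 0.1942 = 0.8058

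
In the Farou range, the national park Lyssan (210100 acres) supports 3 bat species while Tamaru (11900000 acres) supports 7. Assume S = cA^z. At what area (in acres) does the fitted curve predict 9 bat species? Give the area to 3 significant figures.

39400000 acres

z = ln(7/3) / ln(11900000/210100) = 0.8473 / 4.0367 = 0.2099
c = 3 / 210100^0.2099 = 3 / 13.1 = 0.2291
A = (9/0.2291)^(1/0.2099) ⇒ ln A = ln(39.29)/0.2099 = 17.4894
A = e^17.4894 ≈ 39403500 acres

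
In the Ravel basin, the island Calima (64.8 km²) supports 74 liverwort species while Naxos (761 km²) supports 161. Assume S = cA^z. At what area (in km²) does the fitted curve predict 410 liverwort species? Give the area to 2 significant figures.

z = ln(161/74) / ln(761/64.8) = 0.7773 / 2.4633 = 0.3156
c = 74 / 64.8^0.3156 = 74 / 3.73 = 19.84
A = (410/19.84)^(1/0.3156) ⇒ ln A = ln(20.66)/0.3156 = 9.5968
A = e^9.5968 ≈ 14717 km²

15000 km²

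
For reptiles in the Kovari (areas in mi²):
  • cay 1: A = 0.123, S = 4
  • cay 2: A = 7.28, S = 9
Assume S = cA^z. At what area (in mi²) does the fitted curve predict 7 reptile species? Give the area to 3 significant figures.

z = ln(9/4) / ln(7.28/0.123) = 0.8109 / 4.0807 = 0.1987
c = 4 / 0.123^0.1987 = 4 / 0.6594 = 6.066
A = (7/6.066)^(1/0.1987) ⇒ ln A = ln(1.154)/0.1987 = 0.7205
A = e^0.7205 ≈ 2.055 mi²

2.06 mi²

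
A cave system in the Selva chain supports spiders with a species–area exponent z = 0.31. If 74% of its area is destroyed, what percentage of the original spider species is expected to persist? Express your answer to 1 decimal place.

65.9%

S_new/S_old = (A_new/A_old)^z = 0.26^0.31
= exp(0.31 × ln 0.26) = exp(0.31 × -1.3471) = exp(-0.4176) ≈ 0.6586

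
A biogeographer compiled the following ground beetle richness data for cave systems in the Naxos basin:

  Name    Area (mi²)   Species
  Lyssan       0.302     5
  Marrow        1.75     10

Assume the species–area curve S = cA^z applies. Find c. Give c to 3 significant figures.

8.02

z = ln(S₂/S₁) / ln(A₂/A₁) = ln(10/5) / ln(1.75/0.302) = 0.6931 / 1.7569 = 0.3945
c = S₁ / A₁^z = 5 / 0.302^0.3945 = 5 / 0.6235 = 8.019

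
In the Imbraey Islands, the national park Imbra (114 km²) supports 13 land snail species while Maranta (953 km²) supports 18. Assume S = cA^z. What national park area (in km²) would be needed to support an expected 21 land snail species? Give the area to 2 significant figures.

z = ln(18/13) / ln(953/114) = 0.3254 / 2.1234 = 0.1533
c = 13 / 114^0.1533 = 13 / 2.066 = 6.291
A = (21/6.291)^(1/0.1533) ⇒ ln A = ln(3.338)/0.1533 = 7.8655
A = e^7.8655 ≈ 2606 km²

2600 km²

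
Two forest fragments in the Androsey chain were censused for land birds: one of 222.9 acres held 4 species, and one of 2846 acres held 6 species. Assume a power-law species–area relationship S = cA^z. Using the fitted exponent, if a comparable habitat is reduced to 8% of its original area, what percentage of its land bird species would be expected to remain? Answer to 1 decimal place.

z = ln(6/4) / ln(2846/222.9) = 0.4055 / 2.5469 = 0.1592
S_new/S_old = (A_new/A_old)^z = 0.08^0.1592 = exp(0.1592 × -2.5257) = 0.6689

66.9%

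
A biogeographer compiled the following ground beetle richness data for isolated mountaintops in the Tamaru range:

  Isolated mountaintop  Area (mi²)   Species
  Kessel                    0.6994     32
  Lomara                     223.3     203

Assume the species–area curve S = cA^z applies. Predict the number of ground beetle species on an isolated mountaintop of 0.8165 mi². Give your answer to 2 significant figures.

z = ln(203/32) / ln(223.3/0.6994) = 1.8475 / 5.7660 = 0.3204
c = 32 / 0.6994^0.3204 = 32 / 0.8918 = 35.88
S₃ = 35.88 × 0.8165^0.3204 = 35.88 × 0.9371 ≈ 33.63

34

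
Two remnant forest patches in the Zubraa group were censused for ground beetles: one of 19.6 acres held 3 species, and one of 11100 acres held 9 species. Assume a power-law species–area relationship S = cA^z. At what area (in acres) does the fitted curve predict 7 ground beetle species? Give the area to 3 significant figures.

2600 acres

z = ln(9/3) / ln(11100/19.6) = 1.0986 / 6.3392 = 0.1733
c = 3 / 19.6^0.1733 = 3 / 1.675 = 1.791
A = (7/1.791)^(1/0.1733) ⇒ ln A = ln(3.908)/0.1733 = 7.8646
A = e^7.8646 ≈ 2603 acres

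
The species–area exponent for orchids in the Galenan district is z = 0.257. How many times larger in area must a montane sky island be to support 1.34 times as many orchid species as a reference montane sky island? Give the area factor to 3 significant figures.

(A₂/A₁)^0.257 = 1.34, so A₂/A₁ = 1.34^(1/0.257) = 1.34^3.891
ln(A₂/A₁) = ln 1.34 / 0.257 = 0.2927 / 0.257 = 1.1388
A₂/A₁ = e^1.1388 ≈ 3.123

3.12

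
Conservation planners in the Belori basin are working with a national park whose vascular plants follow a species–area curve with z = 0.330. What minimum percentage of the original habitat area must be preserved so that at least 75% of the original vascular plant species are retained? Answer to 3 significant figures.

41.8%

Need (A_new/A_old)^0.33 = 0.75, so A_new/A_old = 0.75^(1/0.33) = 0.75^3.03
ln(A_new/A_old) = ln 0.75 / 0.33 = -0.2877 / 0.33 = -0.8718
A_new/A_old = e^-0.8718 ≈ 0.4182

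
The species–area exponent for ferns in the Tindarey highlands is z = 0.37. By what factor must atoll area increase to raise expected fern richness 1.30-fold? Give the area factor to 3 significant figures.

(A₂/A₁)^0.37 = 1.3, so A₂/A₁ = 1.3^(1/0.37) = 1.3^2.703
ln(A₂/A₁) = ln 1.3 / 0.37 = 0.2624 / 0.37 = 0.7091
A₂/A₁ = e^0.7091 ≈ 2.032

2.03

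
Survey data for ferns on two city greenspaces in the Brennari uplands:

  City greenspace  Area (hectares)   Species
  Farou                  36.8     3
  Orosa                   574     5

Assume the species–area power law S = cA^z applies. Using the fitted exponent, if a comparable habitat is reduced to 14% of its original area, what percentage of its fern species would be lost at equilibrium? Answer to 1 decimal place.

z = ln(5/3) / ln(574/36.8) = 0.5108 / 2.7471 = 0.1859
S_new/S_old = (A_new/A_old)^z = 0.14^0.1859 = exp(0.1859 × -1.9661) = 0.6938
Fraction lost = 1 − 0.6938 = 0.3062

30.6%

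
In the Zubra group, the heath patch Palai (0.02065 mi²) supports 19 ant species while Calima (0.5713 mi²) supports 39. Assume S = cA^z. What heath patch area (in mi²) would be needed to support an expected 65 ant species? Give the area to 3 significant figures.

6.04 mi²

z = ln(39/19) / ln(0.5713/0.02065) = 0.7191 / 3.3202 = 0.2166
c = 19 / 0.02065^0.2166 = 19 / 0.4315 = 44.03
A = (65/44.03)^(1/0.2166) ⇒ ln A = ln(1.476)/0.2166 = 1.7986
A = e^1.7986 ≈ 6.041 mi²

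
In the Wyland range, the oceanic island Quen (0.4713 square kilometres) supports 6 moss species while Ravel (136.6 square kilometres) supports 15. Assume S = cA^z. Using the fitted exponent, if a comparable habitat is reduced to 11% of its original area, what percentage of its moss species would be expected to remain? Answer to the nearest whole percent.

z = ln(15/6) / ln(136.6/0.4713) = 0.9163 / 5.6693 = 0.1616
S_new/S_old = (A_new/A_old)^z = 0.11^0.1616 = exp(0.1616 × -2.2073) = 0.7

70%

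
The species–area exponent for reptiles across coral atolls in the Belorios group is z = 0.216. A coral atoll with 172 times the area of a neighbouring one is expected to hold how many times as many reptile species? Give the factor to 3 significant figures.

S₂/S₁ = (A₂/A₁)^z = 172^0.216
ln(S₂/S₁) = 0.216 × ln 172 = 0.216 × 5.1475 = 1.1119
S₂/S₁ = e^1.1119 ≈ 3.04

3.04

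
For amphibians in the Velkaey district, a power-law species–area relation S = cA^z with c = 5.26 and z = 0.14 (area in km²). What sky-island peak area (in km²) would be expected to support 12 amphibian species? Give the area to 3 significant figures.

12 = 5.26 × A^0.14  ⇒  A^0.14 = 12/5.26 = 2.281
ln A = ln(2.281) / 0.14 = 0.8248 / 0.14 = 5.8913
A = e^5.8913 ≈ 361.9 km²

362 km²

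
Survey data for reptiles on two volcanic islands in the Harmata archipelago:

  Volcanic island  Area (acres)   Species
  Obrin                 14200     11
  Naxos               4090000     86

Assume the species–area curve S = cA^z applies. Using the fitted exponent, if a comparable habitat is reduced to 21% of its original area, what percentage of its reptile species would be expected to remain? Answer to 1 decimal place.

56.7%

z = ln(86/11) / ln(4090000/14200) = 2.0565 / 5.6631 = 0.3631
S_new/S_old = (A_new/A_old)^z = 0.21^0.3631 = exp(0.3631 × -1.5606) = 0.5674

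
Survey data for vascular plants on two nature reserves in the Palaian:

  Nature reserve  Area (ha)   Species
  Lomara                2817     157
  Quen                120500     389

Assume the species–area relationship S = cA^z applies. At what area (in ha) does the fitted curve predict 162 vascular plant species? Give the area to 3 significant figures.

3210 ha

z = ln(389/157) / ln(120500/2817) = 0.9073 / 3.7560 = 0.2416
c = 157 / 2817^0.2416 = 157 / 6.813 = 23.04
A = (162/23.04)^(1/0.2416) ⇒ ln A = ln(7.03)/0.2416 = 8.0732
A = e^8.0732 ≈ 3207 ha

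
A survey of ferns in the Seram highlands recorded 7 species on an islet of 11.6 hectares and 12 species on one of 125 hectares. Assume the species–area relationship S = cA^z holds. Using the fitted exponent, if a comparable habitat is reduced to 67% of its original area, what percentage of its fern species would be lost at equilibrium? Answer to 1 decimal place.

8.7%

z = ln(12/7) / ln(125/11.6) = 0.5390 / 2.3773 = 0.2267
S_new/S_old = (A_new/A_old)^z = 0.67^0.2267 = exp(0.2267 × -0.4005) = 0.9132
Fraction lost = 1 − 0.9132 = 0.0868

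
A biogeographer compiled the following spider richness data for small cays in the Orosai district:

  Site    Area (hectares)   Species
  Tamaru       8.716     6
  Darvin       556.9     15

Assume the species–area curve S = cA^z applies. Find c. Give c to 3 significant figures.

z = ln(S₂/S₁) / ln(A₂/A₁) = ln(15/6) / ln(556.9/8.716) = 0.9163 / 4.1572 = 0.2204
c = S₁ / A₁^z = 6 / 8.716^0.2204 = 6 / 1.612 = 3.723

3.72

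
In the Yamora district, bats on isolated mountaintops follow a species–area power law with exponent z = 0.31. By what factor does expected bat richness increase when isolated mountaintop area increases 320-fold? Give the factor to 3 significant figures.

5.98

S₂/S₁ = (A₂/A₁)^z = 320^0.31
ln(S₂/S₁) = 0.31 × ln 320 = 0.31 × 5.7683 = 1.7882
S₂/S₁ = e^1.7882 ≈ 5.979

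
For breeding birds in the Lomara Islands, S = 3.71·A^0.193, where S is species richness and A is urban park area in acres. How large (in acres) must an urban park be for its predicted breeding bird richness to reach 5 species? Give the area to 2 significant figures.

4.7 acres

5 = 3.71 × A^0.193  ⇒  A^0.193 = 5/3.71 = 1.348
ln A = ln(1.348) / 0.193 = 0.2984 / 0.193 = 1.5461
A = e^1.5461 ≈ 4.693 acres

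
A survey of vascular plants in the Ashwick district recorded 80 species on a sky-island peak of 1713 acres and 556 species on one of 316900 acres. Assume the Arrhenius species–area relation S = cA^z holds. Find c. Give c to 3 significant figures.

5.04

z = ln(S₂/S₁) / ln(A₂/A₁) = ln(556/80) / ln(316900/1713) = 1.9387 / 5.2203 = 0.3714
c = S₁ / A₁^z = 80 / 1713^0.3714 = 80 / 15.88 = 5.037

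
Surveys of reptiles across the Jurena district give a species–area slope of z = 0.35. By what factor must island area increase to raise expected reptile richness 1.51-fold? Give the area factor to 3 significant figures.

(A₂/A₁)^0.35 = 1.51, so A₂/A₁ = 1.51^(1/0.35) = 1.51^2.857
ln(A₂/A₁) = ln 1.51 / 0.35 = 0.4121 / 0.35 = 1.1775
A₂/A₁ = e^1.1775 ≈ 3.246

3.25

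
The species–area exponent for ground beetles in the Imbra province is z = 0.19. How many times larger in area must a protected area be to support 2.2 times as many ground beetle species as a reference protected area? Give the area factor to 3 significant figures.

63.4

(A₂/A₁)^0.19 = 2.2, so A₂/A₁ = 2.2^(1/0.19) = 2.2^5.263
ln(A₂/A₁) = ln 2.2 / 0.19 = 0.7885 / 0.19 = 4.1498
A₂/A₁ = e^4.1498 ≈ 63.42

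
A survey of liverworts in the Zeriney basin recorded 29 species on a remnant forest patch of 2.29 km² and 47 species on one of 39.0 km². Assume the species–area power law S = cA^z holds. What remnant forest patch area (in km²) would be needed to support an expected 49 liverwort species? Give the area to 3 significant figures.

49.8 km²

z = ln(47/29) / ln(39/2.29) = 0.4829 / 2.8350 = 0.1703
c = 29 / 2.29^0.1703 = 29 / 1.152 = 25.18
A = (49/25.18)^(1/0.1703) ⇒ ln A = ln(1.946)/0.1703 = 3.9082
A = e^3.9082 ≈ 49.81 km²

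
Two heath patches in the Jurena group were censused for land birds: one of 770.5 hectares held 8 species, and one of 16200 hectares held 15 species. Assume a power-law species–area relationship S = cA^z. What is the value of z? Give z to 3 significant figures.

0.206

Taking logs: ln S = ln c + z ln A, so z = (ln S₂ − ln S₁)/(ln A₂ − ln A₁).
z = ln(15/8) / ln(16200/770.5) = ln(1.875) / ln(21.03) = 0.6286 / 3.0457 = 0.2064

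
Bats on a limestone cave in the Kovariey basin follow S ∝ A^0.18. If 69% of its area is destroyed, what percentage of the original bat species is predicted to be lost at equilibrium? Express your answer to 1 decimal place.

19.0%

S_new/S_old = (A_new/A_old)^z = 0.31^0.18
= exp(0.18 × ln 0.31) = exp(0.18 × -1.1712) = exp(-0.2108) ≈ 0.8099
Fraction lost = 1 − 0.8099 = 0.1901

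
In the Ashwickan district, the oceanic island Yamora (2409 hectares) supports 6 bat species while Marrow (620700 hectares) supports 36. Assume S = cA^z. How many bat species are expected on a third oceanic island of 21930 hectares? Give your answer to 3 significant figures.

12.2

z = ln(36/6) / ln(620700/2409) = 1.7918 / 5.5516 = 0.3227
c = 6 / 2409^0.3227 = 6 / 12.34 = 0.4861
S₃ = 0.4861 × 21930^0.3227 = 0.4861 × 25.18 ≈ 12.24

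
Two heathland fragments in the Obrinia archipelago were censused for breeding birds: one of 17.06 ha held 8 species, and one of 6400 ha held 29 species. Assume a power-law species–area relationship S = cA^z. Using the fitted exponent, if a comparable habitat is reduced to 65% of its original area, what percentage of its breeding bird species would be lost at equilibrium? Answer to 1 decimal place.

8.9%

z = ln(29/8) / ln(6400/17.06) = 1.2879 / 5.9273 = 0.2173
S_new/S_old = (A_new/A_old)^z = 0.65^0.2173 = exp(0.2173 × -0.4308) = 0.9106
Fraction lost = 1 − 0.9106 = 0.08935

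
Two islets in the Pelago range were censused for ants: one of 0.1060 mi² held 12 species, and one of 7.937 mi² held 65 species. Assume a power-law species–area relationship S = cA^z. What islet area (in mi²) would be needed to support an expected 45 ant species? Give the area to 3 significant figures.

3.10 mi²

z = ln(65/12) / ln(7.937/0.106) = 1.6895 / 4.3159 = 0.3915
c = 12 / 0.106^0.3915 = 12 / 0.4154 = 28.89
A = (45/28.89)^(1/0.3915) ⇒ ln A = ln(1.558)/0.3915 = 1.1322
A = e^1.1322 ≈ 3.102 mi²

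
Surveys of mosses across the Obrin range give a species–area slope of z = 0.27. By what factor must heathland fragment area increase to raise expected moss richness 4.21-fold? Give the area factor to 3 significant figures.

205

(A₂/A₁)^0.27 = 4.21, so A₂/A₁ = 4.21^(1/0.27) = 4.21^3.704
ln(A₂/A₁) = ln 4.21 / 0.27 = 1.4375 / 0.27 = 5.3239
A₂/A₁ = e^5.3239 ≈ 205.2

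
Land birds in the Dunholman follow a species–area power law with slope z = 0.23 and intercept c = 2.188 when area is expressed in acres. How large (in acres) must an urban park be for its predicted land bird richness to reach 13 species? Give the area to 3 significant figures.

2320 acres

13 = 2.188 × A^0.23  ⇒  A^0.23 = 13/2.188 = 5.941
ln A = ln(5.941) / 0.23 = 1.7820 / 0.23 = 7.7477
A = e^7.7477 ≈ 2316 acres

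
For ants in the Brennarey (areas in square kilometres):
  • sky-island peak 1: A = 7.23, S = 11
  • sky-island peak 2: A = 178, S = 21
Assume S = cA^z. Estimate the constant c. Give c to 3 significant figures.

7.38

z = ln(S₂/S₁) / ln(A₂/A₁) = ln(21/11) / ln(178/7.23) = 0.6466 / 3.2035 = 0.2018
c = S₁ / A₁^z = 11 / 7.23^0.2018 = 11 / 1.491 = 7.379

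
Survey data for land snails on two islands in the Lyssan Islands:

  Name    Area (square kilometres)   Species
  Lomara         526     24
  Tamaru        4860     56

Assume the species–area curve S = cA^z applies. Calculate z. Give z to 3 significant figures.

Taking logs: ln S = ln c + z ln A, so z = (ln S₂ − ln S₁)/(ln A₂ − ln A₁).
z = ln(56/24) / ln(4860/526) = ln(2.333) / ln(9.24) = 0.8473 / 2.2235 = 0.3811

0.381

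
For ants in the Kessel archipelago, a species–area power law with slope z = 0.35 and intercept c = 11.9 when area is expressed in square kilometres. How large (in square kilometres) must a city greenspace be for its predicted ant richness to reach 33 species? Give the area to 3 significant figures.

33 = 11.9 × A^0.35  ⇒  A^0.35 = 33/11.9 = 2.773
ln A = ln(2.773) / 0.35 = 1.0200 / 0.35 = 2.9142
A = e^2.9142 ≈ 18.43 square kilometres

18.4 square kilometres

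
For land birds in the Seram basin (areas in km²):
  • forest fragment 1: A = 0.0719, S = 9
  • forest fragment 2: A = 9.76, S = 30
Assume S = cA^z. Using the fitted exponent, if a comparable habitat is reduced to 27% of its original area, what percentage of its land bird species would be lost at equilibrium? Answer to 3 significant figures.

27.5%

z = ln(30/9) / ln(9.76/0.0719) = 1.2040 / 4.9108 = 0.2452
S_new/S_old = (A_new/A_old)^z = 0.27^0.2452 = exp(0.2452 × -1.3093) = 0.7254
Fraction lost = 1 − 0.7254 = 0.2746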